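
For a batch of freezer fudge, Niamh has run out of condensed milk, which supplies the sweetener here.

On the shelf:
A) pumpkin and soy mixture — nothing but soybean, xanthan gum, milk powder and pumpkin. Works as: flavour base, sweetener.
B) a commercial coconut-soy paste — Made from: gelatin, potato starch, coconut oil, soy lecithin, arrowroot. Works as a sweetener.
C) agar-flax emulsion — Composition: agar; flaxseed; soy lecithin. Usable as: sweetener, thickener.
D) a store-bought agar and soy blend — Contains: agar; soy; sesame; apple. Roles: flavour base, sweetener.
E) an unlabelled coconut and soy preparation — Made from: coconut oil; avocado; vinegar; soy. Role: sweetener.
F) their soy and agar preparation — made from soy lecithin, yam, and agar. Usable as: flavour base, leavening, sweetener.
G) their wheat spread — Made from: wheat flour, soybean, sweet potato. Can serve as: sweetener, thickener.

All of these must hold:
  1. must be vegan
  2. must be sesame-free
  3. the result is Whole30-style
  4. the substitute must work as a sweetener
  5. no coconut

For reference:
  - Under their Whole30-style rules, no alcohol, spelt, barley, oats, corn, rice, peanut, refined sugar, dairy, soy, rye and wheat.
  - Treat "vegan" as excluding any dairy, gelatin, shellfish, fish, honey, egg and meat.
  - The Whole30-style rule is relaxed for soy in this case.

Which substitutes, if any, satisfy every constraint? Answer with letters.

C, F

A: has milk powder, so not Whole30-style; has milk powder, so not vegan — reject
B: has gelatin, so not vegan; has coconut oil, so not coconut-free — no
C: soy is permitted under the Whole30-style carve-out; nothing else excluded — OK
D: has sesame, so not sesame-free — no
E: has coconut oil, so not coconut-free — out
F: soy is permitted under the Whole30-style carve-out; nothing else excluded — OK
G: has wheat flour, so not Whole30-style — no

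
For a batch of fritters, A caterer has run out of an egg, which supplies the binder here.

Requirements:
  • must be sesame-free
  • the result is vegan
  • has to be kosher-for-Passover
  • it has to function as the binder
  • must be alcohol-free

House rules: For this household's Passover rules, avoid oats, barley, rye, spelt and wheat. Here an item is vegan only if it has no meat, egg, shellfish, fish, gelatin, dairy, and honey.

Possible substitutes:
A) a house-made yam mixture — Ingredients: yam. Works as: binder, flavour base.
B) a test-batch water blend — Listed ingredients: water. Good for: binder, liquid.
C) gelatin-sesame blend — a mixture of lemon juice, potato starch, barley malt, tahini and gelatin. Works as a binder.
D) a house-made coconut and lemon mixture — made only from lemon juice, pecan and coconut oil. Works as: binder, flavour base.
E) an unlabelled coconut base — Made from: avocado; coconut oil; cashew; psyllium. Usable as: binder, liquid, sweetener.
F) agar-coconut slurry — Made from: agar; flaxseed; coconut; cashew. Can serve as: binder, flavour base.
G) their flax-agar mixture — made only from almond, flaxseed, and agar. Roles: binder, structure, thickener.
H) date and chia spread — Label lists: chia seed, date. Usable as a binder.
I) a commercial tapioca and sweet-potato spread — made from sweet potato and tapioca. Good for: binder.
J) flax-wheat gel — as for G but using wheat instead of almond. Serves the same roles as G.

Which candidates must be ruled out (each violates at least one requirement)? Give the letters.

A: works as a binder, no alcohol, no sesame — keep
B: works as a binder, no alcohol, no sesame — keep
C: has barley malt, so not kosher-for-Passover; has gelatin, so not vegan (and 1 more) — reject
D: all constraints satisfied — OK
E: coconut oil and cashew etc. — none of it excluded — OK
F: vegan, no sesame — valid
G: only almond, agar and flaxseed; none excluded — valid
H: only date and chia seed; none excluded — OK
I: works as a binder, no alcohol, vegan — keep
J: has wheat, so not kosher-for-Passover — out

C, J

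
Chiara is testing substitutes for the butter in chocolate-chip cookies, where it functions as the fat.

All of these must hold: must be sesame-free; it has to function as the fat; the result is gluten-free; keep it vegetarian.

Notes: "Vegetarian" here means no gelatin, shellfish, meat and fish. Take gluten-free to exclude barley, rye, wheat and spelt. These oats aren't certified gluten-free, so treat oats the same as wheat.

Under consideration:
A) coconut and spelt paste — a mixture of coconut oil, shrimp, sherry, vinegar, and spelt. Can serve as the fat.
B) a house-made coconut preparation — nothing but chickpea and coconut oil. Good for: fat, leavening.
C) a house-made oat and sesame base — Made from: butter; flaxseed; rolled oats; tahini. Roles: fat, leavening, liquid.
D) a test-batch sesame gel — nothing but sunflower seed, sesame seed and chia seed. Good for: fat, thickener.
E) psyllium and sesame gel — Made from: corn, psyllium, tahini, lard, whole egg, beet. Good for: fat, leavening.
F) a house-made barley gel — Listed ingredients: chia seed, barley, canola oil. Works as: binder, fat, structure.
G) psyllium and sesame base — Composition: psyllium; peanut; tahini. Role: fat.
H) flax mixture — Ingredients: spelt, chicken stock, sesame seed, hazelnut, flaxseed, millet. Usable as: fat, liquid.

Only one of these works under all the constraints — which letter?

B

A: has shrimp, so not vegetarian; has spelt, so not gluten-free — reject
B: works as a fat, gluten-free, vegetarian — valid
C: has rolled oats, so not gluten-free; has tahini, so not sesame-free — no
D: has sesame seed, so not sesame-free — no
E: has lard, so not vegetarian; has tahini, so not sesame-free — reject
F: has barley, so not gluten-free — no
G: has tahini, so not sesame-free — out
H: has chicken stock, so not vegetarian; has spelt, so not gluten-free (and 1 more) — out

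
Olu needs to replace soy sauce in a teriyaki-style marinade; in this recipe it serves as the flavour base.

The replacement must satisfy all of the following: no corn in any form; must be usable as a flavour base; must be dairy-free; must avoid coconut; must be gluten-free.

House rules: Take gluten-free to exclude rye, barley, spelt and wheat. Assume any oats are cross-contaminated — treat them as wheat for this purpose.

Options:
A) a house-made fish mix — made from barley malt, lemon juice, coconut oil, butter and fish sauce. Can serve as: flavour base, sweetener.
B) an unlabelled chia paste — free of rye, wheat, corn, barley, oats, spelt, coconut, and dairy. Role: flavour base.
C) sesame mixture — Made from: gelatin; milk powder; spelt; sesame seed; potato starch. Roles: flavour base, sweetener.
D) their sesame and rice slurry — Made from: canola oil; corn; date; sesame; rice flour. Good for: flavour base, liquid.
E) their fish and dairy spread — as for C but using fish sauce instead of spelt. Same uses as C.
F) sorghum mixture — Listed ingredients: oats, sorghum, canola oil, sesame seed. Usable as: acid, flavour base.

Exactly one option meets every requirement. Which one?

B

A: has barley malt, so not gluten-free; has butter, so not dairy-free (and 1 more) — no
B: no dairy, no coconut — OK
C: has spelt, so not gluten-free; has milk powder, so not dairy-free — no
D: has corn, so not corn-free — out
E: has milk powder, so not dairy-free — out
F: has oats, so not gluten-free — out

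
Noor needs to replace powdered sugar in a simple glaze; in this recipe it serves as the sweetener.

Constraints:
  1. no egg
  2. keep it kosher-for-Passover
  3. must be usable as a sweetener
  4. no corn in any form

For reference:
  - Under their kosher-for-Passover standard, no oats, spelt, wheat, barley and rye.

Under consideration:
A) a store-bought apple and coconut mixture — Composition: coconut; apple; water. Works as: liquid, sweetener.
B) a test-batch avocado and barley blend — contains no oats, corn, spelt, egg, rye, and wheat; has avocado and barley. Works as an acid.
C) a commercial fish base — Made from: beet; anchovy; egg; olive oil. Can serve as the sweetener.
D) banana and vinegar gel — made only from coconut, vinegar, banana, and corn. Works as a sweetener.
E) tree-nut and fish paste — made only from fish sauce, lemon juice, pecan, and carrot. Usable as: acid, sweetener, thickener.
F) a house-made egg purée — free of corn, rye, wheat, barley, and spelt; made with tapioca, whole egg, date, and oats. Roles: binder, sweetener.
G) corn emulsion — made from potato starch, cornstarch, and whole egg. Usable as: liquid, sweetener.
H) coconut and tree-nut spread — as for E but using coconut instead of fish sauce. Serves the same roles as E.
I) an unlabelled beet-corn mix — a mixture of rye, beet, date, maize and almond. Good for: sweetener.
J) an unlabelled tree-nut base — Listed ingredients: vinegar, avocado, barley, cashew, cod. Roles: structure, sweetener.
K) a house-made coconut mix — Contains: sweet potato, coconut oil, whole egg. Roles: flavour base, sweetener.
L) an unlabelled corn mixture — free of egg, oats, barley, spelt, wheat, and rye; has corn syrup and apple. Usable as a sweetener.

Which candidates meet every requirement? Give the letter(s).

A: works as a sweetener, no corn, kosher-for-Passover — keep
B: not usable as a sweetener; has barley, so not kosher-for-Passover — out
C: has egg, so not egg-free — no
D: has corn, so not corn-free — reject
E: fish sauce and pecan etc. — none of it excluded — valid
F: has oats, so not kosher-for-Passover; has whole egg, so not egg-free — reject
G: has whole egg, so not egg-free; has cornstarch, so not corn-free — no
H: works as a sweetener, no corn, no egg — valid
I: has rye, so not kosher-for-Passover; has maize, so not corn-free — out
J: has barley, so not kosher-for-Passover — no
K: has whole egg, so not egg-free — no
L: has corn syrup, so not corn-free — out

A, E, H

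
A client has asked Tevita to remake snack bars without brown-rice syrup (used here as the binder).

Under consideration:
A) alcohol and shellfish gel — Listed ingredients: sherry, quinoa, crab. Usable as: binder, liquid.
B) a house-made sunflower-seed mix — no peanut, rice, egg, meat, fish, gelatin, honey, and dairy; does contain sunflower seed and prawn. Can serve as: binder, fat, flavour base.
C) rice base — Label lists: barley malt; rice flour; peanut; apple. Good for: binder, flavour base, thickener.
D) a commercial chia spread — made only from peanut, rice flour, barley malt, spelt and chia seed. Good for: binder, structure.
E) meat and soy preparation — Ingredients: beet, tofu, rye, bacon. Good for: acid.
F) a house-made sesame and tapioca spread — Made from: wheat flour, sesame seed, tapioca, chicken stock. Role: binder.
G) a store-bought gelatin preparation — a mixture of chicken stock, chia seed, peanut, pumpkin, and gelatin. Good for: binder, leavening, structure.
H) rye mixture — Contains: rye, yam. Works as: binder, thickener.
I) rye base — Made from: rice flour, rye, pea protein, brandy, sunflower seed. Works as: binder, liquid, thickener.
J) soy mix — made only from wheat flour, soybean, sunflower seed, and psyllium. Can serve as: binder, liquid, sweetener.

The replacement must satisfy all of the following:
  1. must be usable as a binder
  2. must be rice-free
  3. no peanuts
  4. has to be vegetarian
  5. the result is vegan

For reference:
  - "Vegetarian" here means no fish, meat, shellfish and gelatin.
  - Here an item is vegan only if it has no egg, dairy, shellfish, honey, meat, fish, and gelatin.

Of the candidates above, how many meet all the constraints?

A: has crab, so not vegetarian; has crab, so not vegan — no
B: has prawn, so not vegetarian; has prawn, so not vegan — reject
C: has peanut, so not peanut-free; has rice flour, so not rice-free — reject
D: has peanut, so not peanut-free; has rice flour, so not rice-free — out
E: not usable as a binder; has bacon, so not vegetarian (and 1 more) — out
F: has chicken stock, so not vegetarian; has chicken stock, so not vegan — out
G: has gelatin, so not vegetarian; has gelatin, so not vegan (and 1 more) — out
H: only rye and yam; none excluded — valid
I: has rice flour, so not rice-free — out
J: soybean and wheat flour etc. — none of it excluded — OK

2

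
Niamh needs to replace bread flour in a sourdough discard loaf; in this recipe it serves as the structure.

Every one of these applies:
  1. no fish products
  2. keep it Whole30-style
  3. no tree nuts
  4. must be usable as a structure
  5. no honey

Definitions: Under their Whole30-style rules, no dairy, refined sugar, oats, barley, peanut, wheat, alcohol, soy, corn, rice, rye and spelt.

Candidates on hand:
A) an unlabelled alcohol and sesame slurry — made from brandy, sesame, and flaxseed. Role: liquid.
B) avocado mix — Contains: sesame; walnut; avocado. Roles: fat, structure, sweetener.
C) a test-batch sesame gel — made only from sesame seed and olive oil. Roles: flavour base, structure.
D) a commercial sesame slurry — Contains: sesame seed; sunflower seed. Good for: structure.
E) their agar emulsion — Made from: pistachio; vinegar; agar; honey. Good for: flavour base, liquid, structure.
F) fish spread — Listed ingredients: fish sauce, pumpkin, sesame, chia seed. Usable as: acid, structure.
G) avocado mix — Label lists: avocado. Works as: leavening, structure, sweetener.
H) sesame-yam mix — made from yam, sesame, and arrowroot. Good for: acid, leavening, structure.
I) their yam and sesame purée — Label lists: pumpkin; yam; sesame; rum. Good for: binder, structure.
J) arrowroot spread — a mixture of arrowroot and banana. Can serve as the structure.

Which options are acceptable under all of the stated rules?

C, D, G, H, J

A: not usable as a structure; has brandy, so not Whole30-style — reject
B: has walnut, so not tree-nut-free — no
C: works as a structure, no honey, no fish — valid
D: nothing on the exclusion list — OK
E: has pistachio, so not tree-nut-free; has honey, so not honey-free — no
F: has fish sauce, so not fish-free — out
G: nothing on the exclusion list — OK
H: nothing on the exclusion list — keep
I: has rum, so not Whole30-style — no
J: all constraints satisfied — valid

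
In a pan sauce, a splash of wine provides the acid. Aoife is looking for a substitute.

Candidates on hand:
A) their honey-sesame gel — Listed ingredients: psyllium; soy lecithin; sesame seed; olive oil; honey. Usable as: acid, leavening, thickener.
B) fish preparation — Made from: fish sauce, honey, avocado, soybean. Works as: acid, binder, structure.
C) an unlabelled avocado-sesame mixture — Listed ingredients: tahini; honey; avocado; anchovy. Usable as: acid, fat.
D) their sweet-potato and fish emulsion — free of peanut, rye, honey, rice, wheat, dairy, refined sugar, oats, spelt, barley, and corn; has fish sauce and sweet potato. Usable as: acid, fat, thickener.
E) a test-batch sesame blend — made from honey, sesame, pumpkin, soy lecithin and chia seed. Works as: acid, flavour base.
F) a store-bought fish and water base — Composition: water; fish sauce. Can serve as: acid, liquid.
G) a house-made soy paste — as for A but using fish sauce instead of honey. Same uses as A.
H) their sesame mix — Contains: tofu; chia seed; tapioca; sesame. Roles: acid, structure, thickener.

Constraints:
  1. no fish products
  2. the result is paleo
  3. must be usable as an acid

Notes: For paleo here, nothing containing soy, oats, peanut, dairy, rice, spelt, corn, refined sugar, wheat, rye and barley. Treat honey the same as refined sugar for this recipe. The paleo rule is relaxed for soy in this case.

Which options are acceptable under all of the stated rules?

A: has honey, so not paleo — out
B: has honey, so not paleo; has fish sauce, so not fish-free — no
C: has honey, so not paleo; has anchovy, so not fish-free — reject
D: has fish sauce, so not fish-free — out
E: has honey, so not paleo — out
F: has fish sauce, so not fish-free — reject
G: has fish sauce, so not fish-free — out
H: soy is permitted under the paleo carve-out; nothing else excluded — OK

H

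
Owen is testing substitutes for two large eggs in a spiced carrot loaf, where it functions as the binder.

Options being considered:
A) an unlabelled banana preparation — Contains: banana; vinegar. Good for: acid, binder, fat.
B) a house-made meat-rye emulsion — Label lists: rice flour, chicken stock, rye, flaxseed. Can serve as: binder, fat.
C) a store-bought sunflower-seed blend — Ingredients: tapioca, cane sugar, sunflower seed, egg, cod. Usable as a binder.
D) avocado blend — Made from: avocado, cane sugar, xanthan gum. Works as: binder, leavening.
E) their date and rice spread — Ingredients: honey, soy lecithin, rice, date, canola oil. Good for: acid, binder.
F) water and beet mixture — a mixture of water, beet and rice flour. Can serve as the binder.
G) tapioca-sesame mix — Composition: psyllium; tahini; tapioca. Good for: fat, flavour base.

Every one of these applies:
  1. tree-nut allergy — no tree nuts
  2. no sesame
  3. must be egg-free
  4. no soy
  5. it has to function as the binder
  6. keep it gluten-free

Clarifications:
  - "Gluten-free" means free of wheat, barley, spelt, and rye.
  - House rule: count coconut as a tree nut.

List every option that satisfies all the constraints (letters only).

A, D, F

A: nothing on the exclusion list — keep
B: has rye, so not gluten-free — out
C: has egg, so not egg-free — reject
D: no sesame, tree-nut-free — OK
E: has soy lecithin, so not soy-free — reject
F: nothing on the exclusion list — keep
G: not usable as a binder; has tahini, so not sesame-free — no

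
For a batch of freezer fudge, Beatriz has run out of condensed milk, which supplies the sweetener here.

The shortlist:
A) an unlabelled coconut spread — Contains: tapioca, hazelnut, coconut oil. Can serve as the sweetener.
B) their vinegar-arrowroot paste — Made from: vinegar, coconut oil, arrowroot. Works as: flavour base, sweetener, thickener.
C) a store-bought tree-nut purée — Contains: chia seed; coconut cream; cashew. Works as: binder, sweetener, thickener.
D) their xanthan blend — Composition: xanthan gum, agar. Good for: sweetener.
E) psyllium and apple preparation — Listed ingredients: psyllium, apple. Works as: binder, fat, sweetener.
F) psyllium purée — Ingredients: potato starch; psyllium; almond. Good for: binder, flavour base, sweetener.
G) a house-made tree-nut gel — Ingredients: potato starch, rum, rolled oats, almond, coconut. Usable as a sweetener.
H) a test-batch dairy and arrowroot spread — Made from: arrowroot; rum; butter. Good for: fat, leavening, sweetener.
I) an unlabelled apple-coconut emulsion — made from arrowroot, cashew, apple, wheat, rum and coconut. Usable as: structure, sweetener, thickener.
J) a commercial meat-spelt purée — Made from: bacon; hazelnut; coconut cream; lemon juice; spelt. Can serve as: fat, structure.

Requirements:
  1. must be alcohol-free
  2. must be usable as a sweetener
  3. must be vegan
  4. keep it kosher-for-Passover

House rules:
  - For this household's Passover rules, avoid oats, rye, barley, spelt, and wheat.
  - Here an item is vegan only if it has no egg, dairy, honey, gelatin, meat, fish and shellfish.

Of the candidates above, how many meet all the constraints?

6

A: every rule checks out — OK
B: only coconut oil, arrowroot, and vinegar; none excluded — valid
C: no alcohol, vegan — OK
D: all constraints satisfied — valid
E: only psyllium and apple; none excluded — OK
F: only almond, potato starch and psyllium; none excluded — keep
G: has rolled oats, so not kosher-for-Passover; has rum, so not alcohol-free — no
H: has butter, so not vegan; has rum, so not alcohol-free — out
I: has wheat, so not kosher-for-Passover; has rum, so not alcohol-free — reject
J: not usable as a sweetener; has spelt, so not kosher-for-Passover (and 1 more) — no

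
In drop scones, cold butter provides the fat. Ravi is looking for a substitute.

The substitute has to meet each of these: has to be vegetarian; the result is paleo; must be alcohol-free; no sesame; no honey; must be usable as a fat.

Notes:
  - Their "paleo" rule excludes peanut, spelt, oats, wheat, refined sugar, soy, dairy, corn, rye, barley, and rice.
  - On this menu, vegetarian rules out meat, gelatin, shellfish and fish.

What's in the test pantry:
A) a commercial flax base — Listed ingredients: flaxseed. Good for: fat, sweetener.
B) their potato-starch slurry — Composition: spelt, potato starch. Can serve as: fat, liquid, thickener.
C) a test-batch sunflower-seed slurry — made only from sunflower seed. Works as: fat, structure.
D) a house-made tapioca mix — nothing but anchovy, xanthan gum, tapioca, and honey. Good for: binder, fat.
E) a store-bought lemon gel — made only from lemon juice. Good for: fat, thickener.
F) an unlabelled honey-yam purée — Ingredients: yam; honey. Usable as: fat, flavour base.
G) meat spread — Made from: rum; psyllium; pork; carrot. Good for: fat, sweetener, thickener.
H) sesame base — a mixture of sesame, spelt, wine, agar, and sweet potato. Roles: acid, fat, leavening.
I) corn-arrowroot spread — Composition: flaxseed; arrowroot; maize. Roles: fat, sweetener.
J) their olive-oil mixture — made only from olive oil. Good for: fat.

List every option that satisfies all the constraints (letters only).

A: only flaxseed; none excluded — OK
B: has spelt, so not paleo — no
C: works as a fat, vegetarian, paleo — keep
D: has anchovy, so not vegetarian; has honey, so not honey-free — no
E: works as a fat, no alcohol, no sesame — valid
F: has honey, so not honey-free — no
G: has pork, so not vegetarian; has rum, so not alcohol-free — no
H: has spelt, so not paleo; has wine, so not alcohol-free (and 1 more) — no
I: has maize, so not paleo — reject
J: only olive oil; none excluded — keep

A, C, E, J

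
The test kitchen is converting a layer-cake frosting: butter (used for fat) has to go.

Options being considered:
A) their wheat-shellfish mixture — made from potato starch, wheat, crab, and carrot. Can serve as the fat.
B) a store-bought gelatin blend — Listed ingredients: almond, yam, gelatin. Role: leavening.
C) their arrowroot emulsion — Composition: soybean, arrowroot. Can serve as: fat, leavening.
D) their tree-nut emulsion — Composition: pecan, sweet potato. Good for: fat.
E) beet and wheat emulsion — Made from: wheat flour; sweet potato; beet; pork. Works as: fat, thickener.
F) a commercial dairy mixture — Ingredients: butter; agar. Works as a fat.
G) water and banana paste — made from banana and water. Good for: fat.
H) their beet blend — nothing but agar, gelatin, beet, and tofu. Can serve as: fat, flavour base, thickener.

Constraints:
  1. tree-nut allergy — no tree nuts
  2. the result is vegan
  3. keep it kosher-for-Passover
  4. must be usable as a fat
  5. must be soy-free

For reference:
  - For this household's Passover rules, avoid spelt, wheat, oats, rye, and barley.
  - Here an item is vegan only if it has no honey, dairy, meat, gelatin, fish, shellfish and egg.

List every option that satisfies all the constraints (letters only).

G

A: has wheat, so not kosher-for-Passover; has crab, so not vegan — out
B: not usable as a fat; has gelatin, so not vegan (and 1 more) — no
C: has soybean, so not soy-free — out
D: has pecan, so not tree-nut-free — no
E: has wheat flour, so not kosher-for-Passover; has pork, so not vegan — out
F: has butter, so not vegan — no
G: only banana and water; none excluded — keep
H: has gelatin, so not vegan; has tofu, so not soy-free — out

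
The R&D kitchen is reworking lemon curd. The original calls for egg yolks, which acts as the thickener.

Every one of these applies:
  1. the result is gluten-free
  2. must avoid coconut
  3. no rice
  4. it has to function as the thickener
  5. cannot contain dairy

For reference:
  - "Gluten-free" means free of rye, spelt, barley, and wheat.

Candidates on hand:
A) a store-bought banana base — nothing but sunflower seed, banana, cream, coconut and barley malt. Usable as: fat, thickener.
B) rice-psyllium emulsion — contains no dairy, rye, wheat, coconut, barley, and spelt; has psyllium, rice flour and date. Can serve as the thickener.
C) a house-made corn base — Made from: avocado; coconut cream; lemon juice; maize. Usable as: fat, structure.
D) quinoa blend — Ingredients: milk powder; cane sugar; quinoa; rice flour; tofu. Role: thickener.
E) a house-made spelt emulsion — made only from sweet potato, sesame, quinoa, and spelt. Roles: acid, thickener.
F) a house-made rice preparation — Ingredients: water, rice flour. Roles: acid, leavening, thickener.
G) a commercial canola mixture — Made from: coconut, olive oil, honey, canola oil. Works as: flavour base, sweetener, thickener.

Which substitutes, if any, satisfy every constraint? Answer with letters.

none

A: has barley malt, so not gluten-free; has coconut, so not coconut-free (and 1 more) — reject
B: has rice flour, so not rice-free — out
C: not usable as a thickener; has coconut cream, so not coconut-free — out
D: has rice flour, so not rice-free; has milk powder, so not dairy-free — no
E: has spelt, so not gluten-free — no
F: has rice flour, so not rice-free — out
G: has coconut, so not coconut-free — no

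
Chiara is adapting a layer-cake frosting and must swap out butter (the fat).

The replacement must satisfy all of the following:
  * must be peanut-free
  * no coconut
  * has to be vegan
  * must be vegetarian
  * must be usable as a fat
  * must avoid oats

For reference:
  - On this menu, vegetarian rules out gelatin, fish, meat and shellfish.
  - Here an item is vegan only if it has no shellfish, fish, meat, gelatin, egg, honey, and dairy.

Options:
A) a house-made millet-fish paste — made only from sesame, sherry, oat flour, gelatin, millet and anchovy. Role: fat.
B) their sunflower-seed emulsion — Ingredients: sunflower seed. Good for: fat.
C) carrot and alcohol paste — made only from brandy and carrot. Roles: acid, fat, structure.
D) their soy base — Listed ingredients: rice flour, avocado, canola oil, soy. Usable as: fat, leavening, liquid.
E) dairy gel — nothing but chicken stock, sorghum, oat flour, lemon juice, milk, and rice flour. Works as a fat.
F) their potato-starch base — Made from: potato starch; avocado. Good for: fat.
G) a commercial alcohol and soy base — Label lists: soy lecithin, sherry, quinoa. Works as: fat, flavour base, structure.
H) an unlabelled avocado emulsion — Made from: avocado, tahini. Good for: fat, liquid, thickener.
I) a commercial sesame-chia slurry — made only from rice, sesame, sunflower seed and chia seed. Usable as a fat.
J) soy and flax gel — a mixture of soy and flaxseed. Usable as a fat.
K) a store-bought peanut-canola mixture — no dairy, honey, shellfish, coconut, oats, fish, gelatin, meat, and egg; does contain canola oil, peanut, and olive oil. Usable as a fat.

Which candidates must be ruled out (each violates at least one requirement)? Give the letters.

A: has anchovy, so not vegetarian; has anchovy, so not vegan (and 1 more) — reject
B: all constraints satisfied — valid
C: only brandy and carrot; none excluded — valid
D: no oats, no peanut — keep
E: has chicken stock, so not vegetarian; has milk, so not vegan (and 1 more) — reject
F: no peanut, vegan — keep
G: nothing on the exclusion list — keep
H: only tahini and avocado; none excluded — valid
I: rice and sesame etc. — none of it excluded — OK
J: works as a fat, vegan, vegetarian — keep
K: has peanut, so not peanut-free — reject

A, E, K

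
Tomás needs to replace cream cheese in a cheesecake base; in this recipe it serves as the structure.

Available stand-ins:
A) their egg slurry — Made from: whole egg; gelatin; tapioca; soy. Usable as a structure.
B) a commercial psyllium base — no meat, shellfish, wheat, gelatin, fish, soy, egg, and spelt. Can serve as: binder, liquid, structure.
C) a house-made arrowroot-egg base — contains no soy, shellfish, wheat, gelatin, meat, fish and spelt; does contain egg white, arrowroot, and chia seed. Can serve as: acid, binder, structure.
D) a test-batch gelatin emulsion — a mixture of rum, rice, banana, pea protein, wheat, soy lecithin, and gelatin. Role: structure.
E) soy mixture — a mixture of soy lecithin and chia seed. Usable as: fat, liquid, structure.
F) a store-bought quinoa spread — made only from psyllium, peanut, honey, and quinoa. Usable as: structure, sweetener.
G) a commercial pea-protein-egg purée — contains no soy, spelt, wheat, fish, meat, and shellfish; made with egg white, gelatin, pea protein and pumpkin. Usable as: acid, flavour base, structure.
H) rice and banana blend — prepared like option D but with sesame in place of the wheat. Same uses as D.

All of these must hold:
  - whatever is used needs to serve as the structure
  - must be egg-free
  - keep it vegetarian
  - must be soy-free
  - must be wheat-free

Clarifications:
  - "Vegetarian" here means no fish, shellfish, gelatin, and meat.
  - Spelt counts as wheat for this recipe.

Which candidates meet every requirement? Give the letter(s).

A: has gelatin, so not vegetarian; has whole egg, so not egg-free (and 1 more) — out
B: wheat-free, no egg — OK
C: has egg white, so not egg-free — no
D: has gelatin, so not vegetarian; has wheat, so not wheat-free (and 1 more) — reject
E: has soy lecithin, so not soy-free — out
F: honey and peanut etc. — none of it excluded — OK
G: has gelatin, so not vegetarian; has egg white, so not egg-free — out
H: has gelatin, so not vegetarian; has soy lecithin, so not soy-free — out

B, F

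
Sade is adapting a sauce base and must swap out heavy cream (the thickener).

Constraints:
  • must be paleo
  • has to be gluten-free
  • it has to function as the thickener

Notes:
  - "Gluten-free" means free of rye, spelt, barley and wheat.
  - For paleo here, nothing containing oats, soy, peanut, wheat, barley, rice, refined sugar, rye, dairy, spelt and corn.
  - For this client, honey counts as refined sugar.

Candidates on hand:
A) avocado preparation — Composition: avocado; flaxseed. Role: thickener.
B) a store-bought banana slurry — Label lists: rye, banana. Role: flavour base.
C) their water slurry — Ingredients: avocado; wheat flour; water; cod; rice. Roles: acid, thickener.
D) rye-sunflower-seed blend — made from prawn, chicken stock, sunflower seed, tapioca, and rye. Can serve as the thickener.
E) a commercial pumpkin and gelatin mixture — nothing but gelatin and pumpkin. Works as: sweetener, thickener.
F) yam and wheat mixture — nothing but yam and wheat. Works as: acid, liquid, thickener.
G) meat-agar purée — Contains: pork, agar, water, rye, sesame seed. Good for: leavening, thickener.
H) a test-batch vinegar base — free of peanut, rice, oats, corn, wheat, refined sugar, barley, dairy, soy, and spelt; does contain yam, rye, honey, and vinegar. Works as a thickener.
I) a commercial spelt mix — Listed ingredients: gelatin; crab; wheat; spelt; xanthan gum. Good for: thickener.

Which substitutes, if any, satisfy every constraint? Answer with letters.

A: paleo, gluten-free — OK
B: not usable as a thickener; has rye, so not gluten-free (and 1 more) — out
C: has wheat flour, so not gluten-free; has rice, so not paleo — out
D: has rye, so not gluten-free; has rye, so not paleo — reject
E: only gelatin and pumpkin; none excluded — keep
F: has wheat, so not gluten-free; has wheat, so not paleo — no
G: has rye, so not gluten-free; has rye, so not paleo — no
H: has rye, so not gluten-free; has honey, so not paleo — reject
I: has spelt, so not gluten-free; has spelt, so not paleo — out

A, E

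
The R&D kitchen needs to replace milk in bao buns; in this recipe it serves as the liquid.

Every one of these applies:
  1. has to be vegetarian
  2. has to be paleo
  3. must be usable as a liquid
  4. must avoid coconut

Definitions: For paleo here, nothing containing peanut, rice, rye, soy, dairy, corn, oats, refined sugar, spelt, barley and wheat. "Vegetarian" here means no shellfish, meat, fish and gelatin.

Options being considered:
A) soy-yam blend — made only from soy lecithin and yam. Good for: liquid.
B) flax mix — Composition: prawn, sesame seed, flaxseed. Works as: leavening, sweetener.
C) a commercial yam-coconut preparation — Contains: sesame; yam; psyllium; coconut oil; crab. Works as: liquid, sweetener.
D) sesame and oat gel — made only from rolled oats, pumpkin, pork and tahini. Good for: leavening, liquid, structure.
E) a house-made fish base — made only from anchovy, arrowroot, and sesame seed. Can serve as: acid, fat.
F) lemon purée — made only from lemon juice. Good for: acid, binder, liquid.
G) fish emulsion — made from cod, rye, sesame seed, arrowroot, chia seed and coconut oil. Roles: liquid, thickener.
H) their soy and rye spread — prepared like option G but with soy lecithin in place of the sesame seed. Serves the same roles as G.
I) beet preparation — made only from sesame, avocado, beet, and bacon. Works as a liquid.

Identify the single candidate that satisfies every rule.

A: has soy lecithin, so not paleo — out
B: not usable as a liquid; has prawn, so not vegetarian — reject
C: has crab, so not vegetarian; has coconut oil, so not coconut-free — reject
D: has rolled oats, so not paleo; has pork, so not vegetarian — reject
E: not usable as a liquid; has anchovy, so not vegetarian — out
F: nothing on the exclusion list — keep
G: has rye, so not paleo; has cod, so not vegetarian (and 1 more) — no
H: has rye, so not paleo; has cod, so not vegetarian (and 1 more) — reject
I: has bacon, so not vegetarian — no

F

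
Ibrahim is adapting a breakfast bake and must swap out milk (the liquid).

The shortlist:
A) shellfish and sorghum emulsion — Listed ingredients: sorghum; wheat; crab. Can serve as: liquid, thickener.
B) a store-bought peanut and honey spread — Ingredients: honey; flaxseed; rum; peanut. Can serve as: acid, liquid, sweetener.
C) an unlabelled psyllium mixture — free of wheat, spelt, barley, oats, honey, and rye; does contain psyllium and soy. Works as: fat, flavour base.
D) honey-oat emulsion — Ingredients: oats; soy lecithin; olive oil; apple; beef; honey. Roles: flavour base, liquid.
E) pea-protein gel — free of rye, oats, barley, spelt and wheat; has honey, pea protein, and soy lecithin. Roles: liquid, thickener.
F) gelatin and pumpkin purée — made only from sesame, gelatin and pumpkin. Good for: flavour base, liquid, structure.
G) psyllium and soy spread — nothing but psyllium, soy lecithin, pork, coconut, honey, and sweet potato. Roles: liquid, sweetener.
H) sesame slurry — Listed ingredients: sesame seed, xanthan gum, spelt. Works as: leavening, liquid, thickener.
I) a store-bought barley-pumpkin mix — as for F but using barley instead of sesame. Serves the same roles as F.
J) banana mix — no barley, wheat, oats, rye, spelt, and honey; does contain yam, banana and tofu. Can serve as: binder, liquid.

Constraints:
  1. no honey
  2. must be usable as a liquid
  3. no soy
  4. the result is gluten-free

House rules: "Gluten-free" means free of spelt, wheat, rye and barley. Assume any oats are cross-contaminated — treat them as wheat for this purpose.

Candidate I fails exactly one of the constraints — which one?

usable as a liquid: satisfied
gluten-free: has barley — fails
honey-free: satisfied
soy-free: satisfied

gluten-free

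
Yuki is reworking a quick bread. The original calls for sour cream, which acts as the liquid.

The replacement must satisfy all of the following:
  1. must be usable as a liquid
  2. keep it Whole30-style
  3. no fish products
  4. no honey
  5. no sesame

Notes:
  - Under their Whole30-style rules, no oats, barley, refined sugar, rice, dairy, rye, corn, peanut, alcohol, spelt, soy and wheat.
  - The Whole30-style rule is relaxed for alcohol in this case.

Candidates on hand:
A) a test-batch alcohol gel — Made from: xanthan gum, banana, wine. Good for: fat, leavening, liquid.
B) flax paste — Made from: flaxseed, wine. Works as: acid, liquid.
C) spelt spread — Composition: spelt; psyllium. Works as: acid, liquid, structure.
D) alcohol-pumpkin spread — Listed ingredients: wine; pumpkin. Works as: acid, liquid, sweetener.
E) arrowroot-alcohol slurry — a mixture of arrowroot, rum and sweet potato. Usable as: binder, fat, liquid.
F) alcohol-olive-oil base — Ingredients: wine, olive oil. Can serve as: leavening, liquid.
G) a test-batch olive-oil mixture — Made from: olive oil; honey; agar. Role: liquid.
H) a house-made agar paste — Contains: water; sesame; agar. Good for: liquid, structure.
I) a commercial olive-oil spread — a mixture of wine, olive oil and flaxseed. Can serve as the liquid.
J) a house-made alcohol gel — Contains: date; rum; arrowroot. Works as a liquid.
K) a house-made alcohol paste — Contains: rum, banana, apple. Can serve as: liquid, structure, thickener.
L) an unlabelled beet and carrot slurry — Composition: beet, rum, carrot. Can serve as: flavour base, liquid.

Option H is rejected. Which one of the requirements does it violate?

usable as a liquid: satisfied
Whole30-style: satisfied
honey-free: satisfied
sesame-free: has sesame — fails
fish-free: satisfied

sesame-free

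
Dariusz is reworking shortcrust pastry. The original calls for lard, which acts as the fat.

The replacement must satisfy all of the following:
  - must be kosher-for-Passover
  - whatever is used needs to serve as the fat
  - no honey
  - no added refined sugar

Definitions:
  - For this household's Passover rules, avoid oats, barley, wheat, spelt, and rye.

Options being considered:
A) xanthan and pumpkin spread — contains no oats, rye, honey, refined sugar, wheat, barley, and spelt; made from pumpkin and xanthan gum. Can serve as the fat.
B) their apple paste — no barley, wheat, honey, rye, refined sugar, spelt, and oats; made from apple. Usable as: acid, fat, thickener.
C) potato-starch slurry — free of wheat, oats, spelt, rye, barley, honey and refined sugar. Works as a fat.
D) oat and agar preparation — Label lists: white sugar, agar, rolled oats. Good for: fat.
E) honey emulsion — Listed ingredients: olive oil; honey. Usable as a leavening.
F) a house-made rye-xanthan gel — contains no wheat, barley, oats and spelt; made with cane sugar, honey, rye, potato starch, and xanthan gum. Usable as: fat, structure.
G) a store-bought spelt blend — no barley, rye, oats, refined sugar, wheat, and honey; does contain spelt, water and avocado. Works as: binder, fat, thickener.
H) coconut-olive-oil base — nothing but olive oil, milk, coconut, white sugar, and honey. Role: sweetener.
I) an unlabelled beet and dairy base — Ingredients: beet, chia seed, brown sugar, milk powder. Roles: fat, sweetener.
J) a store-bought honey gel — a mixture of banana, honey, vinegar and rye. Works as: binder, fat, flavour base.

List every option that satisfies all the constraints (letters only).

A: nothing on the exclusion list — valid
B: nothing on the exclusion list — valid
C: works as a fat, kosher-for-Passover, no refined sugar — valid
D: has rolled oats, so not kosher-for-Passover; has white sugar, so not no-added-sugar — reject
E: not usable as a fat; has honey, so not honey-free — out
F: has rye, so not kosher-for-Passover; has honey, so not honey-free (and 1 more) — out
G: has spelt, so not kosher-for-Passover — out
H: not usable as a fat; has honey, so not honey-free (and 1 more) — out
I: has brown sugar, so not no-added-sugar — out
J: has rye, so not kosher-for-Passover; has honey, so not honey-free — out

A, B, C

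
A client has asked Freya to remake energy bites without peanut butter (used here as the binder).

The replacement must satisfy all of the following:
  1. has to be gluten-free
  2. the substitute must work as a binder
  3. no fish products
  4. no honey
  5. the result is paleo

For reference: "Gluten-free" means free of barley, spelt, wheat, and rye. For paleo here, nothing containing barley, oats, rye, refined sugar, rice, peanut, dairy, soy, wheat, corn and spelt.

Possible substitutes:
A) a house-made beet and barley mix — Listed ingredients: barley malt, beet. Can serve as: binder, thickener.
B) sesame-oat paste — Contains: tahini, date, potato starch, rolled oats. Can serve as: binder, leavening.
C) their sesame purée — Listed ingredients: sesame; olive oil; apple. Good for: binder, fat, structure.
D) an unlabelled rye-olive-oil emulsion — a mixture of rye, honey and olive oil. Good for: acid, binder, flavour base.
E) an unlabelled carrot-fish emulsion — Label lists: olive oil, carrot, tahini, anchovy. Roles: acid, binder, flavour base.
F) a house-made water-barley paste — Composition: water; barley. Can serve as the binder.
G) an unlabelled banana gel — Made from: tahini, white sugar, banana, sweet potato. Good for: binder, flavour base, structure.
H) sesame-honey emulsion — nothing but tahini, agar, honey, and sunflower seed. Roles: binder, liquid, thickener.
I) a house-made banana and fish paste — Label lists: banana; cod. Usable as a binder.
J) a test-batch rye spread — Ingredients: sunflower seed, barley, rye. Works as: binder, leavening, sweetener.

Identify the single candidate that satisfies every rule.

C

A: has barley malt, so not gluten-free; has barley malt, so not paleo — no
B: has rolled oats, so not paleo — out
C: only sesame, apple and olive oil; none excluded — valid
D: has rye, so not gluten-free; has rye, so not paleo (and 1 more) — no
E: has anchovy, so not fish-free — no
F: has barley, so not gluten-free; has barley, so not paleo — reject
G: has white sugar, so not paleo — no
H: has honey, so not honey-free — no
I: has cod, so not fish-free — no
J: has barley, so not gluten-free; has barley, so not paleo — no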